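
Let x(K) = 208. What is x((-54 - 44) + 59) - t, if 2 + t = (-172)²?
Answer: -29374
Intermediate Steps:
t = 29582 (t = -2 + (-172)² = -2 + 29584 = 29582)
x((-54 - 44) + 59) - t = 208 - 1*29582 = 208 - 29582 = -29374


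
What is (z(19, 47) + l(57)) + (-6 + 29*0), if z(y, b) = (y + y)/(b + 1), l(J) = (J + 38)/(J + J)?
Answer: -35/8 ≈ -4.3750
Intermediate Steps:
l(J) = (38 + J)/(2*J) (l(J) = (38 + J)/((2*J)) = (38 + J)*(1/(2*J)) = (38 + J)/(2*J))
z(y, b) = 2*y/(1 + b) (z(y, b) = (2*y)/(1 + b) = 2*y/(1 + b))
(z(19, 47) + l(57)) + (-6 + 29*0) = (2*19/(1 + 47) + (½)*(38 + 57)/57) + (-6 + 29*0) = (2*19/48 + (½)*(1/57)*95) + (-6 + 0) = (2*19*(1/48) + ⅚) - 6 = (19/24 + ⅚) - 6 = 13/8 - 6 = -35/8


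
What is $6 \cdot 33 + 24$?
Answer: $222$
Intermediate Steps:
$6 \cdot 33 + 24 = 198 + 24 = 222$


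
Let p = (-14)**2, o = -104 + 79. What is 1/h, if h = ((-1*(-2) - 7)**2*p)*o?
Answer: -1/122500 ≈ -8.1633e-6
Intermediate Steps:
o = -25
p = 196
h = -122500 (h = ((-1*(-2) - 7)**2*196)*(-25) = ((2 - 7)**2*196)*(-25) = ((-5)**2*196)*(-25) = (25*196)*(-25) = 4900*(-25) = -122500)
1/h = 1/(-122500) = -1/122500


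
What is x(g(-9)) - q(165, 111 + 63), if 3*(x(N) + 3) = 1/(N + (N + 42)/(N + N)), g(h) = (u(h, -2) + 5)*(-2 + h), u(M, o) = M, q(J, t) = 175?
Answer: -1056742/5937 ≈ -177.99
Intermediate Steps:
g(h) = (-2 + h)*(5 + h) (g(h) = (h + 5)*(-2 + h) = (5 + h)*(-2 + h) = (-2 + h)*(5 + h))
x(N) = -3 + 1/(3*(N + (42 + N)/(2*N))) (x(N) = -3 + 1/(3*(N + (N + 42)/(N + N))) = -3 + 1/(3*(N + (42 + N)/((2*N)))) = -3 + 1/(3*(N + (42 + N)*(1/(2*N)))) = -3 + 1/(3*(N + (42 + N)/(2*N))))
x(g(-9)) - q(165, 111 + 63) = (-378 - 18*(-10 + (-9)**2 + 3*(-9))**2 - 7*(-10 + (-9)**2 + 3*(-9)))/(3*(42 + (-10 + (-9)**2 + 3*(-9)) + 2*(-10 + (-9)**2 + 3*(-9))**2)) - 1*175 = (-378 - 18*(-10 + 81 - 27)**2 - 7*(-10 + 81 - 27))/(3*(42 + (-10 + 81 - 27) + 2*(-10 + 81 - 27)**2)) - 175 = (-378 - 18*44**2 - 7*44)/(3*(42 + 44 + 2*44**2)) - 175 = (-378 - 18*1936 - 308)/(3*(42 + 44 + 2*1936)) - 175 = (-378 - 34848 - 308)/(3*(42 + 44 + 3872)) - 175 = (1/3)*(-35534)/3958 - 175 = (1/3)*(1/3958)*(-35534) - 175 = -17767/5937 - 175 = -1056742/5937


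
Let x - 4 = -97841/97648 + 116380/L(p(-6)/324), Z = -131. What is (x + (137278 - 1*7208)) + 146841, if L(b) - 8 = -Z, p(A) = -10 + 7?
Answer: 3769937907221/13573072 ≈ 2.7775e+5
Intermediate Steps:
p(A) = -3
L(b) = 139 (L(b) = 8 - 1*(-131) = 8 + 131 = 139)
x = 11404966629/13573072 (x = 4 + (-97841/97648 + 116380/139) = 4 + 11350674341/13573072 = 11404966629/13573072 ≈ 840.26)
(x + (137278 - 1*7208)) + 146841 = (11404966629/13573072 + (137278 - 1*7208)) + 146841 = (11404966629/13573072 + (137278 - 7208)) + 146841 = (11404966629/13573072 + 130070) + 146841 = 1776854441669/13573072 + 146841 = 3769937907221/13573072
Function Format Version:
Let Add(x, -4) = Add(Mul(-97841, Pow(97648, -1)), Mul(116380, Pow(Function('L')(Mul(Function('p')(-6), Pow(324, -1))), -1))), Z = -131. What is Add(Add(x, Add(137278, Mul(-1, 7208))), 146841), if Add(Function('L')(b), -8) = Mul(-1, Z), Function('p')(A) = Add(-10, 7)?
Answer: Rational(3769937907221, 13573072) ≈ 2.7775e+5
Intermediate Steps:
Function('p')(A) = -3
Function('L')(b) = 139 (Function('L')(b) = Add(8, Mul(-1, -131)) = Add(8, 131) = 139)
x = Rational(11404966629, 13573072) (x = Add(4, Add(Mul(-97841, Pow(97648, -1)), Mul(116380, Pow(139, -1)))) = Add(4, Add(Mul(-97841, Rational(1, 97648)), Mul(116380, Rational(1, 139)))) = Add(4, Add(Rational(-97841, 97648), Rational(116380, 139))) = Add(4, Rational(11350674341, 13573072)) = Rational(11404966629, 13573072) ≈ 840.26)
Add(Add(x, Add(137278, Mul(-1, 7208))), 146841) = Add(Add(Rational(11404966629, 13573072), Add(137278, Mul(-1, 7208))), 146841) = Add(Add(Rational(11404966629, 13573072), Add(137278, -7208)), 146841) = Add(Add(Rational(11404966629, 13573072), 130070), 146841) = Add(Rational(1776854441669, 13573072), 146841) = Rational(3769937907221, 13573072)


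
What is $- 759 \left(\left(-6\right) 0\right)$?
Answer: $0$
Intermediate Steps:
$- 759 \left(\left(-6\right) 0\right) = \left(-759\right) 0 = 0$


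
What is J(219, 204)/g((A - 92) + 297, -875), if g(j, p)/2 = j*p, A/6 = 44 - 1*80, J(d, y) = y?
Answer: 102/9625 ≈ 0.010597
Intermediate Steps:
A = -216 (A = 6*(44 - 1*80) = 6*(44 - 80) = 6*(-36) = -216)
g(j, p) = 2*j*p (g(j, p) = 2*(j*p) = 2*j*p)
J(219, 204)/g((A - 92) + 297, -875) = 204/((2*((-216 - 92) + 297)*(-875))) = 204/((2*(-308 + 297)*(-875))) = 204/((2*(-11)*(-875))) = 204/19250 = 204*(1/19250) = 102/9625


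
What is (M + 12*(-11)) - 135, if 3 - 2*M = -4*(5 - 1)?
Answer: -515/2 ≈ -257.50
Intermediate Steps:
M = 19/2 (M = 3/2 - (-2)*(5 - 1) = 3/2 - (-2)*4 = 3/2 - ½*(-16) = 3/2 + 8 = 19/2 ≈ 9.5000)
(M + 12*(-11)) - 135 = (19/2 + 12*(-11)) - 135 = (19/2 - 132) - 135 = -245/2 - 135 = -515/2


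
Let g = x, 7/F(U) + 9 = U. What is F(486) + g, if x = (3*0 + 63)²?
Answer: 1893220/477 ≈ 3969.0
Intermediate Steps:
F(U) = 7/(-9 + U)
x = 3969 (x = (0 + 63)² = 63² = 3969)
g = 3969
F(486) + g = 7/(-9 + 486) + 3969 = 7/477 + 3969 = 1893220/477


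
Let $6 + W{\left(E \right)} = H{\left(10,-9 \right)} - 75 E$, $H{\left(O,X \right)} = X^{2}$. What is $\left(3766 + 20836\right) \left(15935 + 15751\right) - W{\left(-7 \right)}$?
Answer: $779538372$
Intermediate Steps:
$W{\left(E \right)} = 75 - 75 E$ ($W{\left(E \right)} = -6 + \left(\left(-9\right)^{2} - 75 E\right) = -6 - \left(-81 + 75 E\right) = 75 - 75 E$)
$\left(3766 + 20836\right) \left(15935 + 15751\right) - W{\left(-7 \right)} = \left(3766 + 20836\right) \left(15935 + 15751\right) - \left(75 - -525\right) = 24602 \cdot 31686 - \left(75 + 525\right) = 779538972 - 600 = 779538372$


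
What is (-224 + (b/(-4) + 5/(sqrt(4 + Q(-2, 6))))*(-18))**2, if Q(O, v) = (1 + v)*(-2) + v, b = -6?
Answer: 60976 - 22590*I ≈ 60976.0 - 22590.0*I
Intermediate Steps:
Q(O, v) = -2 - v (Q(O, v) = (-2 - 2*v) + v = -2 - v)
(-224 + (b/(-4) + 5/(sqrt(4 + Q(-2, 6))))*(-18))**2 = (-224 + (-6/(-4) + 5/(sqrt(4 + (-2 - 1*6))))*(-18))**2 = (-224 + (-6*(-1/4) + 5/(sqrt(4 + (-2 - 6))))*(-18))**2 = (-224 + (3/2 + 5/(sqrt(4 - 8)))*(-18))**2 = (-224 + (3/2 + 5/(sqrt(-4)))*(-18))**2 = (-224 + (3/2 + 5/((2*I)))*(-18))**2 = (-224 + (3/2 + 5*(-I/2))*(-18))**2 = (-224 + (3/2 - 5*I/2)*(-18))**2 = (-224 + (-27 + 45*I))**2 = (-251 + 45*I)**2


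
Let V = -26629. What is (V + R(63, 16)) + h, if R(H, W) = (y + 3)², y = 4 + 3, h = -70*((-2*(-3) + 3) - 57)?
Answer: -23169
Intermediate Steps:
h = 3360 (h = -70*((6 + 3) - 57) = -70*(9 - 57) = -70*(-48) = 3360)
y = 7
R(H, W) = 100 (R(H, W) = (7 + 3)² = 10² = 100)
(V + R(63, 16)) + h = (-26629 + 100) + 3360 = -26529 + 3360 = -23169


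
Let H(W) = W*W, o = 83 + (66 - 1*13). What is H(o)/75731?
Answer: 18496/75731 ≈ 0.24423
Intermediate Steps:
o = 136 (o = 83 + (66 - 13) = 83 + 53 = 136)
H(W) = W**2
H(o)/75731 = 136**2/75731 = 18496*(1/75731) = 18496/75731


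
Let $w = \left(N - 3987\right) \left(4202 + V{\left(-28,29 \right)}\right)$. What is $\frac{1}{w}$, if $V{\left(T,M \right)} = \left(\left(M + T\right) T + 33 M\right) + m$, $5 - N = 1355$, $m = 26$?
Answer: $- \frac{1}{27522909} \approx -3.6333 \cdot 10^{-8}$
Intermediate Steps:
$N = -1350$ ($N = 5 - 1355 = -1350$)
$V{\left(T,M \right)} = 26 + 33 M + T \left(M + T\right)$ ($V{\left(T,M \right)} = \left(\left(M + T\right) T + 33 M\right) + 26 = \left(T \left(M + T\right) + 33 M\right) + 26 = \left(33 M + T \left(M + T\right)\right) + 26 = 26 + 33 M + T \left(M + T\right)$)
$w = -27522909$ ($w = \left(-1350 - 3987\right) \left(4202 + \left(26 + \left(-28\right)^{2} + 33 \cdot 29 + 29 \left(-28\right)\right)\right) = - 5337 \left(4202 + \left(26 + 784 + 957 - 812\right)\right) = - 5337 \left(4202 + 955\right) = \left(-5337\right) 5157 = -27522909$)
$\frac{1}{w} = \frac{1}{-27522909} = - \frac{1}{27522909}$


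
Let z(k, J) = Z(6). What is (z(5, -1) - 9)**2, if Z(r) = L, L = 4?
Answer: 25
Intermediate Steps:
Z(r) = 4
z(k, J) = 4
(z(5, -1) - 9)**2 = (4 - 9)**2 = (-5)**2 = 25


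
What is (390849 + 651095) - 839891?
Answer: 202053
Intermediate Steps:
(390849 + 651095) - 839891 = 1041944 - 839891 = 202053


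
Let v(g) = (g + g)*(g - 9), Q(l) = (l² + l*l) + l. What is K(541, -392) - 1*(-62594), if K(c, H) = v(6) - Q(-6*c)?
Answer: -21007228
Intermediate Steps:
Q(l) = l + 2*l² (Q(l) = (l² + l²) + l = 2*l² + l = l + 2*l²)
v(g) = 2*g*(-9 + g) (v(g) = (2*g)*(-9 + g) = 2*g*(-9 + g))
K(c, H) = -36 + 6*c*(1 - 12*c) (K(c, H) = 2*6*(-9 + 6) - (-6*c)*(1 + 2*(-6*c)) = 2*6*(-3) - (-6*c)*(1 - 12*c) = -36 - (-6)*c*(1 - 12*c) = -36 + 6*c*(1 - 12*c))
K(541, -392) - 1*(-62594) = (-36 + 6*541*(1 - 12*541)) - 1*(-62594) = (-36 + 6*541*(1 - 6492)) + 62594 = (-36 + 6*541*(-6491)) + 62594 = (-36 - 21069786) + 62594 = -21069822 + 62594 = -21007228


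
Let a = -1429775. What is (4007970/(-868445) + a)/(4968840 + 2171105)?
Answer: -248336991569/1240129907105 ≈ -0.20025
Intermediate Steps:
(4007970/(-868445) + a)/(4968840 + 2171105) = (4007970/(-868445) - 1429775)/(4968840 + 2171105) = (4007970*(-1/868445) - 1429775)/7139945 = (-801594/173689 - 1429775)*(1/7139945) = -248336991569/173689*1/7139945 = -248336991569/1240129907105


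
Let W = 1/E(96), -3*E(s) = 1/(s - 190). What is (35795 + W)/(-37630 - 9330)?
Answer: -36077/46960 ≈ -0.76825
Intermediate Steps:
E(s) = -1/(3*(-190 + s)) (E(s) = -1/(3*(s - 190)) = -1/(3*(-190 + s)))
W = 282 (W = 1/(-1/(-570 + 3*96)) = 1/(-1/(-570 + 288)) = 1/(-1/(-282)) = 1/(-1*(-1/282)) = 1/(1/282) = 282)
(35795 + W)/(-37630 - 9330) = (35795 + 282)/(-37630 - 9330) = 36077/(-46960) = 36077*(-1/46960) = -36077/46960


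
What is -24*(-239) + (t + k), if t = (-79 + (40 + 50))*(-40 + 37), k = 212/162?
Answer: 462049/81 ≈ 5704.3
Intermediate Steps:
k = 106/81 (k = 212*(1/162) = 106/81 ≈ 1.3086)
t = -33 (t = (-79 + 90)*(-3) = 11*(-3) = -33)
-24*(-239) + (t + k) = -24*(-239) + (-33 + 106/81) = 5736 - 2567/81 = 462049/81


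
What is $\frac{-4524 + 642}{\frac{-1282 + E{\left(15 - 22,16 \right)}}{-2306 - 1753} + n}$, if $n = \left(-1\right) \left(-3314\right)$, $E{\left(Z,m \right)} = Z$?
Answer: $- \frac{15757038}{13452815} \approx -1.1713$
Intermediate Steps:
$n = 3314$
$\frac{-4524 + 642}{\frac{-1282 + E{\left(15 - 22,16 \right)}}{-2306 - 1753} + n} = \frac{-4524 + 642}{\frac{-1282 + \left(15 - 22\right)}{-2306 - 1753} + 3314} = - \frac{3882}{\frac{-1282 - 7}{-4059} + 3314} = - \frac{3882}{\left(-1289\right) \left(- \frac{1}{4059}\right) + 3314} = - \frac{3882}{\frac{1289}{4059} + 3314} = - \frac{3882}{\frac{13452815}{4059}} = \left(-3882\right) \frac{4059}{13452815} = - \frac{15757038}{13452815}$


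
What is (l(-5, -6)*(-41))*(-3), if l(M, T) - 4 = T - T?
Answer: 492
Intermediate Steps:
l(M, T) = 4 (l(M, T) = 4 + (T - T) = 4 + 0 = 4)
(l(-5, -6)*(-41))*(-3) = (4*(-41))*(-3) = -164*(-3) = 492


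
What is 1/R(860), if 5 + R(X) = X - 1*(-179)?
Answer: 1/1034 ≈ 0.00096712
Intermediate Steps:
R(X) = 174 + X (R(X) = -5 + (X - 1*(-179)) = -5 + (X + 179) = -5 + (179 + X) = 174 + X)
1/R(860) = 1/(174 + 860) = 1/1034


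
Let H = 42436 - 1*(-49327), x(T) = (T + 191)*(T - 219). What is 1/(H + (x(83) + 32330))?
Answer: 1/86829 ≈ 1.1517e-5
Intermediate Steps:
x(T) = (-219 + T)*(191 + T) (x(T) = (191 + T)*(-219 + T) = (-219 + T)*(191 + T))
H = 91763 (H = 42436 + 49327 = 91763)
1/(H + (x(83) + 32330)) = 1/(91763 + ((-41829 + 83² - 28*83) + 32330)) = 1/(91763 + ((-41829 + 6889 - 2324) + 32330)) = 1/(91763 + (-37264 + 32330)) = 1/(91763 - 4934) = 1/86829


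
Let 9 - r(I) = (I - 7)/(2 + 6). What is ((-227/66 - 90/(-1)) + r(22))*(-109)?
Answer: -2695897/264 ≈ -10212.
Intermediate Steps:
r(I) = 79/8 - I/8 (r(I) = 9 - (I - 7)/(2 + 6) = 9 - (-7 + I)/8 = 9 - (-7/8 + I/8) = 9 + (7/8 - I/8) = 79/8 - I/8)
((-227/66 - 90/(-1)) + r(22))*(-109) = ((-227/66 - 90/(-1)) + (79/8 - 1/8*22))*(-109) = ((-227*1/66 - 90*(-1)) + (79/8 - 11/4))*(-109) = ((-227/66 + 90) + 57/8)*(-109) = (5713/66 + 57/8)*(-109) = (24733/264)*(-109) = -2695897/264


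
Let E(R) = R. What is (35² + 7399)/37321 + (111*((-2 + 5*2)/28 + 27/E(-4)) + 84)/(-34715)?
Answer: 9044737699/36276758420 ≈ 0.24933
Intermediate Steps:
(35² + 7399)/37321 + (111*((-2 + 5*2)/28 + 27/E(-4)) + 84)/(-34715) = (35² + 7399)/37321 + (111*((-2 + 5*2)/28 + 27/(-4)) + 84)/(-34715) = (1225 + 7399)*(1/37321) + (111*((-2 + 10)*(1/28) + 27*(-¼)) + 84)*(-1/34715) = 8624*(1/37321) + (111*(8*(1/28) - 27/4) + 84)*(-1/34715) = 8624/37321 + (111*(2/7 - 27/4) + 84)*(-1/34715) = 8624/37321 + (111*(-181/28) + 84)*(-1/34715) = 8624/37321 + (-20091/28 + 84)*(-1/34715) = 8624/37321 - 17739/28*(-1/34715) = 8624/37321 + 17739/972020 = 9044737699/36276758420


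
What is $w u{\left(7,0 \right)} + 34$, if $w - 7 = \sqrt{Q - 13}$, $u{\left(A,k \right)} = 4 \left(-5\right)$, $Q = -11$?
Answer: $-106 - 40 i \sqrt{6} \approx -106.0 - 97.98 i$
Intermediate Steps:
$u{\left(A,k \right)} = -20$
$w = 7 + 2 i \sqrt{6}$ ($w = 7 + \sqrt{-11 - 13} = 7 + \sqrt{-24} = 7 + 2 i \sqrt{6} \approx 7.0 + 4.899 i$)
$w u{\left(7,0 \right)} + 34 = \left(7 + 2 i \sqrt{6}\right) \left(-20\right) + 34 = \left(-140 - 40 i \sqrt{6}\right) + 34 = -106 - 40 i \sqrt{6}$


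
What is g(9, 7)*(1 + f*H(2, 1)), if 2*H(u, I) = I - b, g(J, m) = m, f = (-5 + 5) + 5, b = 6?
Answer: -161/2 ≈ -80.500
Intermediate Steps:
f = 5 (f = 0 + 5 = 5)
H(u, I) = -3 + I/2 (H(u, I) = (I - 1*6)/2 = (I - 6)/2 = (-6 + I)/2 = -3 + I/2)
g(9, 7)*(1 + f*H(2, 1)) = 7*(1 + 5*(-3 + (½)*1)) = 7*(1 + 5*(-3 + ½)) = 7*(1 + 5*(-5/2)) = 7*(1 - 25/2) = 7*(-23/2) = -161/2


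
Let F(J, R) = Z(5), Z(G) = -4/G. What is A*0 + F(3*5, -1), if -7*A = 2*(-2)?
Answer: -⅘ ≈ -0.80000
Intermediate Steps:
A = 4/7 (A = -2*(-2)/7 = -⅐*(-4) = 4/7 ≈ 0.57143)
F(J, R) = -⅘ (F(J, R) = -4/5 = -4*⅕ = -⅘)
A*0 + F(3*5, -1) = (4/7)*0 - ⅘ = 0 - ⅘ = -⅘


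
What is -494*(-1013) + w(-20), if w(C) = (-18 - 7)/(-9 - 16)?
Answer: 500423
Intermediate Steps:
w(C) = 1 (w(C) = -25/(-25) = -25*(-1/25) = 1)
-494*(-1013) + w(-20) = -494*(-1013) + 1 = 500422 + 1 = 500423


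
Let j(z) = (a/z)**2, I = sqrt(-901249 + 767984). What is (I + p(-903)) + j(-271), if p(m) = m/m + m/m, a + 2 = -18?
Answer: 147282/73441 + I*sqrt(133265) ≈ 2.0054 + 365.05*I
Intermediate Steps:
a = -20 (a = -2 - 18 = -20)
p(m) = 2 (p(m) = 1 + 1 = 2)
I = I*sqrt(133265) (I = sqrt(-133265) = I*sqrt(133265) ≈ 365.05*I)
j(z) = 400/z**2 (j(z) = (-20/z)**2 = 400/z**2)
(I + p(-903)) + j(-271) = (I*sqrt(133265) + 2) + 400/(-271)**2 = (2 + I*sqrt(133265)) + 400*(1/73441) = (2 + I*sqrt(133265)) + 400/73441 = 147282/73441 + I*sqrt(133265)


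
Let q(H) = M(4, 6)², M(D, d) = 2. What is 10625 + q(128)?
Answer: 10629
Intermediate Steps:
q(H) = 4 (q(H) = 2² = 4)
10625 + q(128) = 10625 + 4 = 10629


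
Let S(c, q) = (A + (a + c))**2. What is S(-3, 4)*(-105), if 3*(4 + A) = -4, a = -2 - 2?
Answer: -47915/3 ≈ -15972.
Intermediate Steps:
a = -4
A = -16/3 (A = -4 + (1/3)*(-4) = -4 - 4/3 = -16/3 ≈ -5.3333)
S(c, q) = (-28/3 + c)**2 (S(c, q) = (-16/3 + (-4 + c))**2 = (-28/3 + c)**2)
S(-3, 4)*(-105) = ((-28 + 3*(-3))**2/9)*(-105) = ((-28 - 9)**2/9)*(-105) = ((1/9)*(-37)**2)*(-105) = ((1/9)*1369)*(-105) = (1369/9)*(-105) = -47915/3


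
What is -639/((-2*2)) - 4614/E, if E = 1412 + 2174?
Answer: 1136499/7172 ≈ 158.46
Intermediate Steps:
E = 3586
-639/((-2*2)) - 4614/E = -639/((-2*2)) - 4614/3586 = -639/(-4) - 4614*1/3586 = -639*(-¼) - 2307/1793 = 639/4 - 2307/1793 = 1136499/7172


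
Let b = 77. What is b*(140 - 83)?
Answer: 4389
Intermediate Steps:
b*(140 - 83) = 77*(140 - 83) = 77*57 = 4389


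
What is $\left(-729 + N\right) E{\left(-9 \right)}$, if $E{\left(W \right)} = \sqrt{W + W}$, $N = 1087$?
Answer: $1074 i \sqrt{2} \approx 1518.9 i$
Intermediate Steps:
$E{\left(W \right)} = \sqrt{2} \sqrt{W}$ ($E{\left(W \right)} = \sqrt{2 W} = \sqrt{2} \sqrt{W}$)
$\left(-729 + N\right) E{\left(-9 \right)} = \left(-729 + 1087\right) \sqrt{2} \sqrt{-9} = 358 \sqrt{2} \cdot 3 i = 358 \cdot 3 i \sqrt{2} = 1074 i \sqrt{2}$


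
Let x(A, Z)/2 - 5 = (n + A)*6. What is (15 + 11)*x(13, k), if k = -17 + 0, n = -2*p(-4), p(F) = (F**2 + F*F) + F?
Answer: -13156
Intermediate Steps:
p(F) = F + 2*F**2 (p(F) = (F**2 + F**2) + F = 2*F**2 + F = F + 2*F**2)
n = -56 (n = -(-8)*(1 + 2*(-4)) = -(-8)*(1 - 8) = -(-8)*(-7) = -2*28 = -56)
k = -17
x(A, Z) = -662 + 12*A (x(A, Z) = 10 + 2*((-56 + A)*6) = 10 + 2*(-336 + 6*A) = 10 + (-672 + 12*A) = -662 + 12*A)
(15 + 11)*x(13, k) = (15 + 11)*(-662 + 12*13) = 26*(-662 + 156) = 26*(-506) = -13156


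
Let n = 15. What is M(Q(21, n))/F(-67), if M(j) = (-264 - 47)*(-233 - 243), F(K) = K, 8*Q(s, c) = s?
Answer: -148036/67 ≈ -2209.5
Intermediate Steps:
Q(s, c) = s/8
M(j) = 148036 (M(j) = -311*(-476) = 148036)
M(Q(21, n))/F(-67) = 148036/(-67) = 148036*(-1/67) = -148036/67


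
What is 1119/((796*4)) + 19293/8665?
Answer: 71125047/27589360 ≈ 2.5780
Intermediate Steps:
1119/((796*4)) + 19293/8665 = 1119/3184 + 19293*(1/8665) = 1119*(1/3184) + 19293/8665 = 1119/3184 + 19293/8665 = 71125047/27589360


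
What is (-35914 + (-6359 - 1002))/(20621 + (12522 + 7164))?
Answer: -43275/40307 ≈ -1.0736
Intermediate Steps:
(-35914 + (-6359 - 1002))/(20621 + (12522 + 7164)) = (-35914 - 7361)/(20621 + 19686) = -43275/40307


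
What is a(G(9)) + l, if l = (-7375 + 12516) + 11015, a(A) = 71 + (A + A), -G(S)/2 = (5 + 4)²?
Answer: 15903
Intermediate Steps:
G(S) = -162 (G(S) = -2*(5 + 4)² = -2*9² = -2*81 = -162)
a(A) = 71 + 2*A
l = 16156 (l = 5141 + 11015 = 16156)
a(G(9)) + l = (71 + 2*(-162)) + 16156 = (71 - 324) + 16156 = -253 + 16156 = 15903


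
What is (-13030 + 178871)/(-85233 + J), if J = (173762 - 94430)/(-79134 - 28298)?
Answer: -4454157578/2289207747 ≈ -1.9457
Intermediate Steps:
J = -19833/26858 (J = 79332/(-107432) = 79332*(-1/107432) = -19833/26858 ≈ -0.73844)
(-13030 + 178871)/(-85233 + J) = (-13030 + 178871)/(-85233 - 19833/26858) = 165841/(-2289207747/26858) = 165841*(-26858/2289207747) = -4454157578/2289207747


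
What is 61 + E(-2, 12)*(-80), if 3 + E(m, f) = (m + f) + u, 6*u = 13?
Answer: -2017/3 ≈ -672.33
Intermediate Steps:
u = 13/6 (u = (⅙)*13 = 13/6 ≈ 2.1667)
E(m, f) = -⅚ + f + m (E(m, f) = -3 + ((m + f) + 13/6) = -3 + ((f + m) + 13/6) = -3 + (13/6 + f + m) = -⅚ + f + m)
61 + E(-2, 12)*(-80) = 61 + (-⅚ + 12 - 2)*(-80) = 61 + (55/6)*(-80) = 61 - 2200/3 = -2017/3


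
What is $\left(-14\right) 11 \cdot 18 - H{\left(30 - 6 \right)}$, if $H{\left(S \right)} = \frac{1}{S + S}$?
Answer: $- \frac{133057}{48} \approx -2772.0$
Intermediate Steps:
$H{\left(S \right)} = \frac{1}{2 S}$
$\left(-14\right) 11 \cdot 18 - H{\left(30 - 6 \right)} = \left(-14\right) 11 \cdot 18 - \frac{1}{2 \left(30 - 6\right)} = \left(-154\right) 18 - \frac{1}{2 \left(30 - 6\right)} = -2772 - \frac{1}{2 \cdot 24} = -2772 - \frac{1}{2} \cdot \frac{1}{24} = -2772 - \frac{1}{48} = - \frac{133057}{48}$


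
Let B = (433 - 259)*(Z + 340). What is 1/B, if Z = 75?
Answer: 1/72210 ≈ 1.3848e-5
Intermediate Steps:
B = 72210 (B = (433 - 259)*(75 + 340) = 174*415 = 72210)
1/B = 1/72210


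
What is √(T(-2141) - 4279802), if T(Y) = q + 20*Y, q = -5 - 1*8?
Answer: I*√4322635 ≈ 2079.1*I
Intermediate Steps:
q = -13 (q = -5 - 8 = -13)
T(Y) = -13 + 20*Y
√(T(-2141) - 4279802) = √((-13 + 20*(-2141)) - 4279802) = √((-13 - 42820) - 4279802) = √(-42833 - 4279802) = √(-4322635) = I*√4322635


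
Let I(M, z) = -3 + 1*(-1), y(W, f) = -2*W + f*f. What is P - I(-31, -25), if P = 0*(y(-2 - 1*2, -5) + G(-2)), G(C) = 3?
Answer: 4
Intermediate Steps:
y(W, f) = f² - 2*W (y(W, f) = -2*W + f² = f² - 2*W)
I(M, z) = -4 (I(M, z) = -3 - 1 = -4)
P = 0 (P = 0*(((-5)² - 2*(-2 - 1*2)) + 3) = 0*((25 - 2*(-2 - 2)) + 3) = 0*((25 - 2*(-4)) + 3) = 0*((25 + 8) + 3) = 0*(33 + 3) = 0*36 = 0)
P - I(-31, -25) = 0 - 1*(-4) = 0 + 4 = 4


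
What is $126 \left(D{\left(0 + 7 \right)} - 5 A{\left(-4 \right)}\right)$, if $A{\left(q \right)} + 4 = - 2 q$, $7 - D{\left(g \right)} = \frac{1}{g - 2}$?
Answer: $- \frac{8316}{5} \approx -1663.2$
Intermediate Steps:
$D{\left(g \right)} = 7 - \frac{1}{-2 + g}$ ($D{\left(g \right)} = 7 - \frac{1}{g - 2} = 7 - \frac{1}{-2 + g}$)
$A{\left(q \right)} = -4 - 2 q$
$126 \left(D{\left(0 + 7 \right)} - 5 A{\left(-4 \right)}\right) = 126 \left(\frac{-15 + 7 \left(0 + 7\right)}{-2 + \left(0 + 7\right)} - 5 \left(-4 - -8\right)\right) = 126 \left(\frac{-15 + 7 \cdot 7}{-2 + 7} - 5 \left(-4 + 8\right)\right) = 126 \left(\frac{-15 + 49}{5} - 20\right) = 126 \left(\frac{1}{5} \cdot 34 - 20\right) = 126 \left(\frac{34}{5} - 20\right) = 126 \left(- \frac{66}{5}\right) = - \frac{8316}{5}$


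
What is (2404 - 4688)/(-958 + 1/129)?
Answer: 294636/123581 ≈ 2.3842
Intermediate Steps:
(2404 - 4688)/(-958 + 1/129) = -2284/(-958 + 1/129) = -2284/(-123581/129) = -2284*(-129/123581) = 294636/123581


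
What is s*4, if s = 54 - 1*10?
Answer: 176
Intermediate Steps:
s = 44 (s = 54 - 10 = 44)
s*4 = 44*4 = 176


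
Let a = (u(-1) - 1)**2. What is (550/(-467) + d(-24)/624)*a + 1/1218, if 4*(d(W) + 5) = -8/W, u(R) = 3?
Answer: -841482755/177467472 ≈ -4.7416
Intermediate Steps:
a = 4 (a = (3 - 1)**2 = 2**2 = 4)
d(W) = -5 - 2/W (d(W) = -5 + (-8/W)/4 = -5 - 2/W)
(550/(-467) + d(-24)/624)*a + 1/1218 = (550/(-467) + (-5 - 2/(-24))/624)*4 + 1/1218 = (550*(-1/467) + (-5 - 2*(-1/24))*(1/624))*4 + 1/1218 = (-550/467 + (-5 + 1/12)*(1/624))*4 + 1/1218 = (-550/467 - 59/12*1/624)*4 + 1/1218 = (-550/467 - 59/7488)*4 + 1/1218 = -4145953/3496896*4 + 1/1218 = -4145953/874224 + 1/1218 = -841482755/177467472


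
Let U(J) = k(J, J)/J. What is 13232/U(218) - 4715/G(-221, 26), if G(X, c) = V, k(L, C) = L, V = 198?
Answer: 2615221/198 ≈ 13208.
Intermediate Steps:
U(J) = 1 (U(J) = J/J = 1)
G(X, c) = 198
13232/U(218) - 4715/G(-221, 26) = 13232/1 - 4715/198 = 13232*1 - 4715*1/198 = 13232 - 4715/198 = 2615221/198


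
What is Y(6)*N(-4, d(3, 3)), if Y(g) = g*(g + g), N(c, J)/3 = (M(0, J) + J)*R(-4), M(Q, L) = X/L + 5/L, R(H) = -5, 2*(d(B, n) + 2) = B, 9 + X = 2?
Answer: -3780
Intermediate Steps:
X = -7 (X = -9 + 2 = -7)
d(B, n) = -2 + B/2
M(Q, L) = -2/L (M(Q, L) = -7/L + 5/L = -2/L)
N(c, J) = -15*J + 30/J (N(c, J) = 3*((-2/J + J)*(-5)) = 3*((J - 2/J)*(-5)) = 3*(-5*J + 10/J) = -15*J + 30/J)
Y(g) = 2*g² (Y(g) = g*(2*g) = 2*g²)
Y(6)*N(-4, d(3, 3)) = (2*6²)*(-15*(-2 + (½)*3) + 30/(-2 + (½)*3)) = (2*36)*(-15*(-2 + 3/2) + 30/(-2 + 3/2)) = 72*(-15*(-½) + 30/(-½)) = 72*(15/2 + 30*(-2)) = 72*(15/2 - 60) = 72*(-105/2) = -3780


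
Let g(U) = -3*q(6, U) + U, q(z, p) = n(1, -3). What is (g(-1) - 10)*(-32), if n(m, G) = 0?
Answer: 352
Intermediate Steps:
q(z, p) = 0
g(U) = U (g(U) = -3*0 + U = 0 + U = U)
(g(-1) - 10)*(-32) = (-1 - 10)*(-32) = -11*(-32) = 352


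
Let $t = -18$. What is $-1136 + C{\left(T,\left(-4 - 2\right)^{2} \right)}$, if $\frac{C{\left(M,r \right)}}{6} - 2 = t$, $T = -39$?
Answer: $-1232$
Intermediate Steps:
$C{\left(M,r \right)} = -96$ ($C{\left(M,r \right)} = 12 + 6 \left(-18\right) = 12 - 108 = -96$)
$-1136 + C{\left(T,\left(-4 - 2\right)^{2} \right)} = -1136 - 96 = -1232$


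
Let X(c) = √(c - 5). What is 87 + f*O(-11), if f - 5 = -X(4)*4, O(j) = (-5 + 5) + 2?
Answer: 97 - 8*I ≈ 97.0 - 8.0*I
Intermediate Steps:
O(j) = 2 (O(j) = 0 + 2 = 2)
X(c) = √(-5 + c)
f = 5 - 4*I (f = 5 - √(-5 + 4)*4 = 5 - √(-1)*4 = 5 - I*4 = 5 - 4*I ≈ 5.0 - 4.0*I)
87 + f*O(-11) = 87 + (5 - 4*I)*2 = 87 + (10 - 8*I) = 97 - 8*I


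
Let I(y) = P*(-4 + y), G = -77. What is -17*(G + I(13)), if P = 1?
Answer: 1156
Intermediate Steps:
I(y) = -4 + y (I(y) = 1*(-4 + y) = -4 + y)
-17*(G + I(13)) = -17*(-77 + (-4 + 13)) = -17*(-77 + 9) = -17*(-68) = 1156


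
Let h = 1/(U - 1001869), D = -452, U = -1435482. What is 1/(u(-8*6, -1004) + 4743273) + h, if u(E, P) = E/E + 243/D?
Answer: -1042276953/5225582087206355 ≈ -1.9946e-7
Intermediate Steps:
u(E, P) = 209/452 (u(E, P) = E/E + 243/(-452) = 1 + 243*(-1/452) = 1 - 243/452 = 209/452)
h = -1/2437351 (h = 1/(-1435482 - 1001869) = 1/(-2437351) = -1/2437351 ≈ -4.1028e-7)
1/(u(-8*6, -1004) + 4743273) + h = 1/(209/452 + 4743273) - 1/2437351 = 1/(2143959605/452) - 1/2437351 = 452/2143959605 - 1/2437351 = -1042276953/5225582087206355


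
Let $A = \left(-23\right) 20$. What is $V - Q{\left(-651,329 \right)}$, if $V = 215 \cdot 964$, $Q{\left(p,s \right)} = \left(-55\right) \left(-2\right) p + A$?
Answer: $279330$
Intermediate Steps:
$A = -460$
$Q{\left(p,s \right)} = -460 + 110 p$ ($Q{\left(p,s \right)} = \left(-55\right) \left(-2\right) p - 460 = 110 p - 460 = -460 + 110 p$)
$V = 207260$
$V - Q{\left(-651,329 \right)} = 207260 - \left(-460 + 110 \left(-651\right)\right) = 207260 - \left(-460 - 71610\right) = 207260 - -72070 = 207260 + 72070 = 279330$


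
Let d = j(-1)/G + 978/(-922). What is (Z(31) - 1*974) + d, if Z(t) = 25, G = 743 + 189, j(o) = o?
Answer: -408195957/429652 ≈ -950.06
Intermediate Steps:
G = 932
d = -456209/429652 (d = -1/932 + 978/(-922) = -1*1/932 + 978*(-1/922) = -1/932 - 489/461 = -456209/429652 ≈ -1.0618)
(Z(31) - 1*974) + d = (25 - 1*974) - 456209/429652 = (25 - 974) - 456209/429652 = -949 - 456209/429652 = -408195957/429652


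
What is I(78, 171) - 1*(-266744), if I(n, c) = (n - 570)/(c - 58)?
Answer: 30141580/113 ≈ 2.6674e+5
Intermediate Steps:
I(n, c) = (-570 + n)/(-58 + c)
I(78, 171) - 1*(-266744) = (-570 + 78)/(-58 + 171) - 1*(-266744) = -492/113 + 266744 = 30141580/113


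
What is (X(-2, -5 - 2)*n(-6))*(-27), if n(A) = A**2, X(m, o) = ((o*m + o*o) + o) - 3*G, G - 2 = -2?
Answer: -54432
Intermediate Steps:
G = 0 (G = 2 - 2 = 0)
X(m, o) = o + o**2 + m*o (X(m, o) = ((o*m + o*o) + o) - 3*0 = ((m*o + o**2) + o) + 0 = ((o**2 + m*o) + o) + 0 = (o + o**2 + m*o) + 0 = o + o**2 + m*o)
(X(-2, -5 - 2)*n(-6))*(-27) = (((-5 - 2)*(1 - 2 + (-5 - 2)))*(-6)**2)*(-27) = (-7*(1 - 2 - 7)*36)*(-27) = (-7*(-8)*36)*(-27) = (56*36)*(-27) = 2016*(-27) = -54432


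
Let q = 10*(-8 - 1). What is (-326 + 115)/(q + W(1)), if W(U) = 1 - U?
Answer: 211/90 ≈ 2.3444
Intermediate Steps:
q = -90 (q = 10*(-9) = -90)
(-326 + 115)/(q + W(1)) = (-326 + 115)/(-90 + (1 - 1*1)) = -211/(-90 + (1 - 1)) = -211/(-90 + 0) = -211/(-90) = -211*(-1/90) = 211/90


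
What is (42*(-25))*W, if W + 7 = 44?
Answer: -38850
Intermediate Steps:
W = 37 (W = -7 + 44 = 37)
(42*(-25))*W = (42*(-25))*37 = -1050*37 = -38850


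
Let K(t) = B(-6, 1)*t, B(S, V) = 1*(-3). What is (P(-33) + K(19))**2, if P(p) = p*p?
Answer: 1065024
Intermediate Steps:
B(S, V) = -3
P(p) = p**2
K(t) = -3*t
(P(-33) + K(19))**2 = ((-33)**2 - 3*19)**2 = (1089 - 57)**2 = 1032**2 = 1065024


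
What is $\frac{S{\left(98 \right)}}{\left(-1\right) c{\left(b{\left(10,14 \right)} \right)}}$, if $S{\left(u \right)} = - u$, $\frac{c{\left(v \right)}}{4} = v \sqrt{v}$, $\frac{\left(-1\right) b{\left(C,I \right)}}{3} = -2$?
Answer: $\frac{49 \sqrt{6}}{72} \approx 1.667$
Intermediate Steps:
$b{\left(C,I \right)} = 6$ ($b{\left(C,I \right)} = \left(-3\right) \left(-2\right) = 6$)
$c{\left(v \right)} = 4 v^{\frac{3}{2}}$ ($c{\left(v \right)} = 4 v \sqrt{v} = 4 v^{\frac{3}{2}}$)
$\frac{S{\left(98 \right)}}{\left(-1\right) c{\left(b{\left(10,14 \right)} \right)}} = \frac{\left(-1\right) 98}{\left(-1\right) 4 \cdot 6^{\frac{3}{2}}} = - \frac{98}{\left(-1\right) 4 \cdot 6 \sqrt{6}} = - \frac{98}{\left(-1\right) 24 \sqrt{6}} = - \frac{98}{\left(-24\right) \sqrt{6}} = - 98 \left(- \frac{\sqrt{6}}{144}\right) = \frac{49 \sqrt{6}}{72}$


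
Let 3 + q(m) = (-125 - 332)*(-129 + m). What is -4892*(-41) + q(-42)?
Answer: 278716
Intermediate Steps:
q(m) = 58950 - 457*m (q(m) = -3 + (-125 - 332)*(-129 + m) = -3 - 457*(-129 + m) = -3 + (58953 - 457*m) = 58950 - 457*m)
-4892*(-41) + q(-42) = -4892*(-41) + (58950 - 457*(-42)) = 200572 + (58950 + 19194) = 200572 + 78144 = 278716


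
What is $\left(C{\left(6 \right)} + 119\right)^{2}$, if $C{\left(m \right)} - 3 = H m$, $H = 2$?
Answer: $17956$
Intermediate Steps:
$C{\left(m \right)} = 3 + 2 m$
$\left(C{\left(6 \right)} + 119\right)^{2} = \left(\left(3 + 2 \cdot 6\right) + 119\right)^{2} = \left(\left(3 + 12\right) + 119\right)^{2} = \left(15 + 119\right)^{2} = 134^{2} = 17956$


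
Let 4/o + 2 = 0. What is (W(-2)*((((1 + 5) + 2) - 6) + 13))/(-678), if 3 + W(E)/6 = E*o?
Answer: -15/113 ≈ -0.13274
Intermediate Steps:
o = -2 (o = 4/(-2 + 0) = 4/(-2) = 4*(-1/2) = -2)
W(E) = -18 - 12*E (W(E) = -18 + 6*(E*(-2)) = -18 + 6*(-2*E) = -18 - 12*E)
(W(-2)*((((1 + 5) + 2) - 6) + 13))/(-678) = ((-18 - 12*(-2))*((((1 + 5) + 2) - 6) + 13))/(-678) = ((-18 + 24)*(((6 + 2) - 6) + 13))*(-1/678) = (6*((8 - 6) + 13))*(-1/678) = (6*(2 + 13))*(-1/678) = (6*15)*(-1/678) = 90*(-1/678) = -15/113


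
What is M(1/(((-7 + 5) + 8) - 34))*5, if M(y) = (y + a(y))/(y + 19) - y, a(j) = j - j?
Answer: 2515/14868 ≈ 0.16916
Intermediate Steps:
a(j) = 0
M(y) = -y + y/(19 + y) (M(y) = (y + 0)/(y + 19) - y = y/(19 + y) - y = -y + y/(19 + y))
M(1/(((-7 + 5) + 8) - 34))*5 = ((-18 - 1/(((-7 + 5) + 8) - 34))/((((-7 + 5) + 8) - 34)*(19 + 1/(((-7 + 5) + 8) - 34))))*5 = ((-18 - 1/((-2 + 8) - 34))/(((-2 + 8) - 34)*(19 + 1/((-2 + 8) - 34))))*5 = ((-18 - 1/(6 - 34))/((6 - 34)*(19 + 1/(6 - 34))))*5 = ((-18 - 1/(-28))/((-28)*(19 + 1/(-28))))*5 = -(-18 - 1*(-1/28))/(28*(19 - 1/28))*5 = -(-18 + 1/28)/(28*531/28)*5 = -1/28*28/531*(-503/28)*5 = (503/14868)*5 = 2515/14868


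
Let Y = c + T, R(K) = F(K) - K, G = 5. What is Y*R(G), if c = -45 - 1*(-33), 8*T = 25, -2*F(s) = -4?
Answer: 213/8 ≈ 26.625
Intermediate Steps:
F(s) = 2 (F(s) = -1/2*(-4) = 2)
T = 25/8 (T = (1/8)*25 = 25/8 ≈ 3.1250)
c = -12 (c = -45 + 33 = -12)
R(K) = 2 - K
Y = -71/8 (Y = -12 + 25/8 = -71/8 ≈ -8.8750)
Y*R(G) = -71*(2 - 1*5)/8 = -71*(2 - 5)/8 = -71/8*(-3) = 213/8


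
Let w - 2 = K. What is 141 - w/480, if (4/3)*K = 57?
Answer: 270541/1920 ≈ 140.91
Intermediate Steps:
K = 171/4 (K = (¾)*57 = 171/4 ≈ 42.750)
w = 179/4 (w = 2 + 171/4 = 179/4 ≈ 44.750)
141 - w/480 = 141 - 179/(4*480) = 141 - 1*179/1920 = 141 - 179/1920 = 270541/1920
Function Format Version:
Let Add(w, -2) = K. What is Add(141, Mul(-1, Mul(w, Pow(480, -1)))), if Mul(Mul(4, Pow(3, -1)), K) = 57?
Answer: Rational(270541, 1920) ≈ 140.91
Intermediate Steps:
K = Rational(171, 4) (K = Mul(Rational(3, 4), 57) = Rational(171, 4) ≈ 42.750)
w = Rational(179, 4) (w = Add(2, Rational(171, 4)) = Rational(179, 4) ≈ 44.750)
Add(141, Mul(-1, Mul(w, Pow(480, -1)))) = Add(141, Mul(-1, Mul(Rational(179, 4), Pow(480, -1)))) = Add(141, Mul(-1, Mul(Rational(179, 4), Rational(1, 480)))) = Add(141, Mul(-1, Rational(179, 1920))) = Add(141, Rational(-179, 1920)) = Rational(270541, 1920)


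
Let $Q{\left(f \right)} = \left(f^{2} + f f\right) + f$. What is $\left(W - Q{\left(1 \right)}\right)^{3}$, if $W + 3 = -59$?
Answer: $-274625$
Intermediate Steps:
$W = -62$ ($W = -3 - 59 = -62$)
$Q{\left(f \right)} = f + 2 f^{2}$ ($Q{\left(f \right)} = \left(f^{2} + f^{2}\right) + f = 2 f^{2} + f = f + 2 f^{2}$)
$\left(W - Q{\left(1 \right)}\right)^{3} = \left(-62 - 1 \left(1 + 2 \cdot 1\right)\right)^{3} = \left(-62 - 1 \left(1 + 2\right)\right)^{3} = \left(-62 - 1 \cdot 3\right)^{3} = \left(-62 - 3\right)^{3} = \left(-65\right)^{3} = -274625$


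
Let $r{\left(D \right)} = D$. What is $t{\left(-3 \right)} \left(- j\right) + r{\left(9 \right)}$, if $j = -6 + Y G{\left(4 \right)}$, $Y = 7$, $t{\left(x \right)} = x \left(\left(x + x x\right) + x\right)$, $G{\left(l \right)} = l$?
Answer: $207$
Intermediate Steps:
$t{\left(x \right)} = x \left(x^{2} + 2 x\right)$ ($t{\left(x \right)} = x \left(\left(x + x^{2}\right) + x\right) = x \left(x^{2} + 2 x\right)$)
$j = 22$ ($j = -6 + 7 \cdot 4 = -6 + 28 = 22$)
$t{\left(-3 \right)} \left(- j\right) + r{\left(9 \right)} = \left(-3\right)^{2} \left(2 - 3\right) \left(\left(-1\right) 22\right) + 9 = 9 \left(-1\right) \left(-22\right) + 9 = \left(-9\right) \left(-22\right) + 9 = 198 + 9 = 207$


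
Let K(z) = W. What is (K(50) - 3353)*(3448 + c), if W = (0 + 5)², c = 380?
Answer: -12739584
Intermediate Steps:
W = 25 (W = 5² = 25)
K(z) = 25
(K(50) - 3353)*(3448 + c) = (25 - 3353)*(3448 + 380) = -3328*3828 = -12739584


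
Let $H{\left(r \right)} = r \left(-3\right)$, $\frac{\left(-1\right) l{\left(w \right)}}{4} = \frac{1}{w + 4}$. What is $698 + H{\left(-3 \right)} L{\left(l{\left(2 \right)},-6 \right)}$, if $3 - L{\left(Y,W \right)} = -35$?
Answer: $1040$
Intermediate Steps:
$l{\left(w \right)} = - \frac{4}{4 + w}$ ($l{\left(w \right)} = - \frac{4}{w + 4} = - \frac{4}{4 + w}$)
$L{\left(Y,W \right)} = 38$ ($L{\left(Y,W \right)} = 3 - -35 = 3 + 35 = 38$)
$H{\left(r \right)} = - 3 r$
$698 + H{\left(-3 \right)} L{\left(l{\left(2 \right)},-6 \right)} = 698 + \left(-3\right) \left(-3\right) 38 = 698 + 9 \cdot 38 = 698 + 342 = 1040$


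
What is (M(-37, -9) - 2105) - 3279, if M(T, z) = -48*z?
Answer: -4952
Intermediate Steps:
(M(-37, -9) - 2105) - 3279 = (-48*(-9) - 2105) - 3279 = (432 - 2105) - 3279 = -1673 - 3279 = -4952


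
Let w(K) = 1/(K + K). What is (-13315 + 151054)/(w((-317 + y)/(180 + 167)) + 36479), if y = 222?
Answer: 8723470/2310221 ≈ 3.7760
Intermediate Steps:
w(K) = 1/(2*K)
(-13315 + 151054)/(w((-317 + y)/(180 + 167)) + 36479) = (-13315 + 151054)/(1/(2*(((-317 + 222)/(180 + 167)))) + 36479) = 137739/(1/(2*((-95/347))) + 36479) = 137739/(1/(2*((-95*1/347))) + 36479) = 137739/(1/(2*(-95/347)) + 36479) = 137739/((1/2)*(-347/95) + 36479) = 137739/(-347/190 + 36479) = 137739/(6930663/190) = 137739*(190/6930663) = 8723470/2310221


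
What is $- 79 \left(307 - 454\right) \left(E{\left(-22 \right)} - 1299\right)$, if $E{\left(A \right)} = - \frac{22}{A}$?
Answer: $-15073674$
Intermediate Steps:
$- 79 \left(307 - 454\right) \left(E{\left(-22 \right)} - 1299\right) = - 79 \left(307 - 454\right) \left(- \frac{22}{-22} - 1299\right) = - 79 \left(- 147 \left(\left(-22\right) \left(- \frac{1}{22}\right) - 1299\right)\right) = - 79 \left(- 147 \left(1 - 1299\right)\right) = - 79 \left(\left(-147\right) \left(-1298\right)\right) = \left(-79\right) 190806 = -15073674$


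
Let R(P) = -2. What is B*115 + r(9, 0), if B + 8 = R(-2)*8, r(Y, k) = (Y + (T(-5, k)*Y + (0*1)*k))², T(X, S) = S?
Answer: -2679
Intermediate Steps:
r(Y, k) = (Y + Y*k)² (r(Y, k) = (Y + (k*Y + (0*1)*k))² = (Y + (Y*k + 0*k))² = (Y + (Y*k + 0))² = (Y + Y*k)²)
B = -24 (B = -8 - 2*8 = -8 - 16 = -24)
B*115 + r(9, 0) = -24*115 + 9²*(1 + 0)² = -2760 + 81*1² = -2760 + 81*1 = -2760 + 81 = -2679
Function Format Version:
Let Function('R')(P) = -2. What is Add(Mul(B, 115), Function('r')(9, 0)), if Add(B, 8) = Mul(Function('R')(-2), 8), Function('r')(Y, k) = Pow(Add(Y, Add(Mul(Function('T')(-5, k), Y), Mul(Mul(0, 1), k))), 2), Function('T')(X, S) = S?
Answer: -2679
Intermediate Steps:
Function('r')(Y, k) = Pow(Add(Y, Mul(Y, k)), 2) (Function('r')(Y, k) = Pow(Add(Y, Add(Mul(k, Y), Mul(Mul(0, 1), k))), 2) = Pow(Add(Y, Add(Mul(Y, k), Mul(0, k))), 2) = Pow(Add(Y, Add(Mul(Y, k), 0)), 2) = Pow(Add(Y, Mul(Y, k)), 2))
B = -24 (B = Add(-8, Mul(-2, 8)) = Add(-8, -16) = -24)
Add(Mul(B, 115), Function('r')(9, 0)) = Add(Mul(-24, 115), Mul(Pow(9, 2), Pow(Add(1, 0), 2))) = Add(-2760, Mul(81, Pow(1, 2))) = Add(-2760, Mul(81, 1)) = Add(-2760, 81) = -2679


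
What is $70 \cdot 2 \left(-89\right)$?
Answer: $-12460$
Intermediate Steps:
$70 \cdot 2 \left(-89\right) = 140 \left(-89\right) = -12460$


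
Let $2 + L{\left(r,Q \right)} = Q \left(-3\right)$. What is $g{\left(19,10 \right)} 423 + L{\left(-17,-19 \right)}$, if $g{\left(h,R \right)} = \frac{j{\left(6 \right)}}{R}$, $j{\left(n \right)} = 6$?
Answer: $\frac{1544}{5} \approx 308.8$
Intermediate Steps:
$L{\left(r,Q \right)} = -2 - 3 Q$ ($L{\left(r,Q \right)} = -2 + Q \left(-3\right) = -2 - 3 Q$)
$g{\left(h,R \right)} = \frac{6}{R}$
$g{\left(19,10 \right)} 423 + L{\left(-17,-19 \right)} = \frac{6}{10} \cdot 423 - -55 = 6 \cdot \frac{1}{10} \cdot 423 + \left(-2 + 57\right) = \frac{3}{5} \cdot 423 + 55 = \frac{1269}{5} + 55 = \frac{1544}{5}$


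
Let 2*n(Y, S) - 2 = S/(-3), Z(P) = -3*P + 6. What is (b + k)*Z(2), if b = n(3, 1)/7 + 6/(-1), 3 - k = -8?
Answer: 0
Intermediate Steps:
Z(P) = 6 - 3*P
k = 11 (k = 3 - 1*(-8) = 3 + 8 = 11)
n(Y, S) = 1 - S/6 (n(Y, S) = 1 + (S/(-3))/2 = 1 + (S*(-⅓))/2 = 1 + (-S/3)/2 = 1 - S/6)
b = -247/42 (b = (1 - ⅙*1)/7 + 6/(-1) = (1 - ⅙)*(⅐) + 6*(-1) = (⅚)*(⅐) - 6 = 5/42 - 6 = -247/42 ≈ -5.8810)
(b + k)*Z(2) = (-247/42 + 11)*(6 - 3*2) = 215*(6 - 6)/42 = (215/42)*0 = 0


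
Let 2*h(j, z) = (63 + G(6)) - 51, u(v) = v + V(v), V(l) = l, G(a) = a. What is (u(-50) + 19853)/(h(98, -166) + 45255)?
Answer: 19753/45264 ≈ 0.43640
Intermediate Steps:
u(v) = 2*v (u(v) = v + v = 2*v)
h(j, z) = 9 (h(j, z) = ((63 + 6) - 51)/2 = (69 - 51)/2 = (½)*18 = 9)
(u(-50) + 19853)/(h(98, -166) + 45255) = (2*(-50) + 19853)/(9 + 45255) = (-100 + 19853)/45264 = 19753*(1/45264) = 19753/45264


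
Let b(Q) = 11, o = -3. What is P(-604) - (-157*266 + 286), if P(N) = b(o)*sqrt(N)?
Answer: 41476 + 22*I*sqrt(151) ≈ 41476.0 + 270.34*I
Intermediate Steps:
P(N) = 11*sqrt(N)
P(-604) - (-157*266 + 286) = 11*sqrt(-604) - (-157*266 + 286) = 11*(2*I*sqrt(151)) - (-41762 + 286) = 22*I*sqrt(151) - 1*(-41476) = 22*I*sqrt(151) + 41476 = 41476 + 22*I*sqrt(151)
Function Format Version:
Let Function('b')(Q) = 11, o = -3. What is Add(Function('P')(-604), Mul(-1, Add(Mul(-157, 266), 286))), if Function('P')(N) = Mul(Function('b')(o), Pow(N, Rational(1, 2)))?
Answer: Add(41476, Mul(22, I, Pow(151, Rational(1, 2)))) ≈ Add(41476., Mul(270.34, I))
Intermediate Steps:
Function('P')(N) = Mul(11, Pow(N, Rational(1, 2)))
Add(Function('P')(-604), Mul(-1, Add(Mul(-157, 266), 286))) = Add(Mul(11, Pow(-604, Rational(1, 2))), Mul(-1, Add(Mul(-157, 266), 286))) = Add(Mul(11, Mul(2, I, Pow(151, Rational(1, 2)))), Mul(-1, Add(-41762, 286))) = Add(Mul(22, I, Pow(151, Rational(1, 2))), Mul(-1, -41476)) = Add(Mul(22, I, Pow(151, Rational(1, 2))), 41476) = Add(41476, Mul(22, I, Pow(151, Rational(1, 2))))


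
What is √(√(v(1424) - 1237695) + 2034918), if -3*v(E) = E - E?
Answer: √(2034918 + I*√1237695) ≈ 1426.5 + 0.39*I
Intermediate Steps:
v(E) = 0 (v(E) = -(E - E)/3 = -⅓*0 = 0)
√(√(v(1424) - 1237695) + 2034918) = √(√(0 - 1237695) + 2034918) = √(√(-1237695) + 2034918) = √(I*√1237695 + 2034918) = √(2034918 + I*√1237695)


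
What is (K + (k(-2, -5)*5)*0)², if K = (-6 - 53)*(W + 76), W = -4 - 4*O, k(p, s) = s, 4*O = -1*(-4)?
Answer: 16096144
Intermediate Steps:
O = 1 (O = (-1*(-4))/4 = (¼)*4 = 1)
W = -8 (W = -4 - 4*1 = -4 - 4 = -8)
K = -4012 (K = (-6 - 53)*(-8 + 76) = -59*68 = -4012)
(K + (k(-2, -5)*5)*0)² = (-4012 - 5*5*0)² = (-4012 - 25*0)² = (-4012 + 0)² = (-4012)² = 16096144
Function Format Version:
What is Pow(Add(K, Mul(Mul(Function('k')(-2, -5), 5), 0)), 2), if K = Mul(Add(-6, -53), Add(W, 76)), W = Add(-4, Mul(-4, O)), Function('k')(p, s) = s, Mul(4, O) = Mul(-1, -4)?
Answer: 16096144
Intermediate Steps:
O = 1 (O = Mul(Rational(1, 4), Mul(-1, -4)) = Mul(Rational(1, 4), 4) = 1)
W = -8 (W = Add(-4, Mul(-4, 1)) = Add(-4, -4) = -8)
K = -4012 (K = Mul(Add(-6, -53), Add(-8, 76)) = Mul(-59, 68) = -4012)
Pow(Add(K, Mul(Mul(Function('k')(-2, -5), 5), 0)), 2) = Pow(Add(-4012, Mul(Mul(-5, 5), 0)), 2) = Pow(Add(-4012, Mul(-25, 0)), 2) = Pow(Add(-4012, 0), 2) = Pow(-4012, 2) = 16096144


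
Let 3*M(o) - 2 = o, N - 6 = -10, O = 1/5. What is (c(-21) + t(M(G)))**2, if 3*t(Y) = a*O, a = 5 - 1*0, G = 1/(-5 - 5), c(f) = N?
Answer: 121/9 ≈ 13.444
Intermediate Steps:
O = 1/5 ≈ 0.20000
N = -4 (N = 6 - 10 = -4)
c(f) = -4
G = -1/10 (G = 1/(-10) = -1/10 ≈ -0.10000)
M(o) = 2/3 + o/3
a = 5 (a = 5 + 0 = 5)
t(Y) = 1/3 (t(Y) = (5*(1/5))/3 = (1/3)*1 = 1/3)
(c(-21) + t(M(G)))**2 = (-4 + 1/3)**2 = (-11/3)**2 = 121/9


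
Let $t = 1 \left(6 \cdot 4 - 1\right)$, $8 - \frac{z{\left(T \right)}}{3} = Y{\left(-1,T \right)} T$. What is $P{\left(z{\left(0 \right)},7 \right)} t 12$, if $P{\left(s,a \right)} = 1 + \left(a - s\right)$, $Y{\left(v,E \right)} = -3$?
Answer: $-4416$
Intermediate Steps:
$z{\left(T \right)} = 24 + 9 T$ ($z{\left(T \right)} = 24 - 3 \left(- 3 T\right) = 24 + 9 T$)
$t = 23$ ($t = 1 \left(24 - 1\right) = 1 \cdot 23 = 23$)
$P{\left(s,a \right)} = 1 + a - s$
$P{\left(z{\left(0 \right)},7 \right)} t 12 = \left(1 + 7 - \left(24 + 9 \cdot 0\right)\right) 23 \cdot 12 = \left(1 + 7 - \left(24 + 0\right)\right) 23 \cdot 12 = \left(1 + 7 - 24\right) 23 \cdot 12 = \left(-16\right) 23 \cdot 12 = \left(-368\right) 12 = -4416$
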